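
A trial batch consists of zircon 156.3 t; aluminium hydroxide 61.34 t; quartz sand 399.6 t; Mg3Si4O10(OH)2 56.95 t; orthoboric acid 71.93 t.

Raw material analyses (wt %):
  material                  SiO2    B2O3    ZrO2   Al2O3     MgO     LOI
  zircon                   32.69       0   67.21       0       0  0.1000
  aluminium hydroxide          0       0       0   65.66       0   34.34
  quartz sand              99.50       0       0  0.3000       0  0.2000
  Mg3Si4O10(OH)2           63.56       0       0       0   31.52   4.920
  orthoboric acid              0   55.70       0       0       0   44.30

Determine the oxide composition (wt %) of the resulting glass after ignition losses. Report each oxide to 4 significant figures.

All internal work maintains full float precision all the way through. Rounding to four significant figures applies to every intermediate as printed — exactly one rounding lands on each reported figure. Derived quantities are computed in exact precision (totals, five oxide percentages, net glass mass, the yield, ignition loss) starting from the weights at 689.4 t of glass, precisely as stated by the question or the answer.
Delivered oxide masses:
  SiO2: 156.3·0.3269 + 399.6·0.9950 + 56.95·0.6356 = 484.9 t
  B2O3: 71.93·0.5570 = 40.07 t
  ZrO2: 156.3·0.6721 = 105.0 t
  Al2O3: 61.34·0.6566 + 399.6·0.003000 = 41.47 t
  MgO: 56.95·0.3152 = 17.95 t
LOI: 156.3·0.001000 + 61.34·0.3434 + 399.6·0.002000 + 56.95·0.04920 + 71.93·0.4430 = 56.69 t
The glass mass, total less LOI, = 746.1 − 56.69 = 689.4 t (= Σ oxide masses)
wt %: oxide over glass, times 100

Glass mass = 689.4 t (batch 746.1 − LOI 56.69).
Composition: SiO2 70.33%, B2O3 5.811%, ZrO2 15.24%, Al2O3 6.016%, MgO 2.604%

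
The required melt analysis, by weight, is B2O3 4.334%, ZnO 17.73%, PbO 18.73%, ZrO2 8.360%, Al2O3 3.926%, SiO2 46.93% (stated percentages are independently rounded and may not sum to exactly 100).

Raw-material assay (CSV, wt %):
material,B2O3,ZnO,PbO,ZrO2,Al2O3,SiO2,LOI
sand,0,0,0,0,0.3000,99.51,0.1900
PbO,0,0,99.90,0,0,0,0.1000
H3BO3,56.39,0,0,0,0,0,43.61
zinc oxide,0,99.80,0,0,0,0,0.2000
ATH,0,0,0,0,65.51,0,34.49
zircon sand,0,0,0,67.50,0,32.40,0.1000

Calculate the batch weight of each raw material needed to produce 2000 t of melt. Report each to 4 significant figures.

Batch per 2000 t melt:
  sand: 862.6 t
  PbO: 375.0 t
  H3BO3: 153.7 t
  zinc oxide: 355.3 t
  ATH: 115.9 t
  zircon sand: 247.7 t
Total batch = 2110 t; LOI loss = 110.0 t; yield = 94.79%

Working values appear (rounded to 4 significant digits) within the worked lines. The working math carries exact precision in every operation; each reported result receives exactly one rounding — derived quantities (ignition loss, six oxide percentages, the yield, net glass mass, the totals) are carried starting from the weights per 2000 t of glass in full float precision as they appear in the question or the answer.
The oxide mass targets at 2000 t melt:
  B2O3: 4.334% × 2000 = 86.68 t
  ZnO: 17.73% × 2000 = 354.6 t
  PbO: 18.73% × 2000 = 374.6 t
  ZrO2: 8.360% × 2000 = 167.2 t
  Al2O3: 3.926% × 2000 = 78.52 t
  SiO2: 46.93% × 2000 = 938.6 t
A balance pass over the oxides, applying the batch weights above, relative to the basis at hand (sums match the target masses modulo rounding of the values):
  B2O3: 153.7·0.5639 = 86.67 t (target 86.68 t)
  ZnO: 355.3·0.9980 = 354.6 t (target 354.6 t)
  PbO: 375.0·0.9990 = 374.6 t (target 374.6 t)
  ZrO2: 247.7·0.6750 = 167.2 t (target 167.2 t)
  Al2O3: 862.6·0.003000 + 115.9·0.6551 = 78.51 t (target 78.52 t)
  SiO2: 862.6·0.9951 + 247.7·0.3240 = 938.6 t (target 938.6 t)
Glass-mass sanity pass: the batch minus its LOI: 2000 t (summing oxide targets gives 2000 t; with the basis standing at 2000 t — any gap is answer rounding).
Summing the batch: Σ batch = 2110 t; LOI removed, Σ of batch·LOI: 110.0 t; as yield: glass ÷ batch → 94.79%.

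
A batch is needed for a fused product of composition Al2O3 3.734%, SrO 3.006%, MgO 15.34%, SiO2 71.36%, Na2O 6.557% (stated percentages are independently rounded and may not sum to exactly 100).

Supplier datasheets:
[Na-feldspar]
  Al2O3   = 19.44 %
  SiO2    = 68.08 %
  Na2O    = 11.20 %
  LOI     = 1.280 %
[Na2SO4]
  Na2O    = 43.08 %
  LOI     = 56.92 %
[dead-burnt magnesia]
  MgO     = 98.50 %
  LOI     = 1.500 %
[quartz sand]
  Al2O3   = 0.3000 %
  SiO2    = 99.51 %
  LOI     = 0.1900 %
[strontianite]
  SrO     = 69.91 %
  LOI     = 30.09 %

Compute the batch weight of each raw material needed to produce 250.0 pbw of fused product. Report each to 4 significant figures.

The whole derivation runs at full precision at every stage — intermediates appear (rounded to four significant digits) within the worked lines — each reported result is rounded a single time; derived quantities, including totals, glass mass, LOI, the yield, five oxide percentages, are rebuilt starting from the weights for 250.0 pbw of glass in exact precision, as set out in the question or the answer.
Target masses of each oxide per 250.0 pbw fused product:
  Al2O3: 3.734% × 250.0 = 9.335 pbw
  SrO: 3.006% × 250.0 = 7.515 pbw
  MgO: 15.34% × 250.0 = 38.35 pbw
  SiO2: 71.36% × 250.0 = 178.4 pbw
  Na2O: 6.557% × 250.0 = 16.39 pbw
Sums-versus-targets review on the weights just shown, relative to the basis at hand (sums match the target masses once rounding is allowed for):
  Al2O3: 45.74·0.1944 + 148.0·0.003000 = 9.336 pbw (target 9.335 pbw)
  SrO: 10.75·0.6991 = 7.515 pbw (target 7.515 pbw)
  MgO: 38.93·0.9850 = 38.35 pbw (target 38.35 pbw)
  SiO2: 45.74·0.6808 + 148.0·0.9951 = 178.4 pbw (target 178.4 pbw)
  Na2O: 45.74·0.1120 + 26.16·0.4308 = 16.39 pbw (target 16.39 pbw)
Glass mass check: batch total minus LOI = 250.0 pbw (targets for the oxides total 250.0 pbw; stated basis 250.0 pbw — any gap is answer rounding).
Total batch = Σ batch = 269.6 pbw; loss to ignition Σ batch·LOI = 19.58 pbw; the yield ratio, glass ÷ batch: 92.74%.

Batch per 250.0 pbw fused product:
  Na-feldspar: 45.74 pbw
  Na2SO4: 26.16 pbw
  dead-burnt magnesia: 38.93 pbw
  quartz sand: 148.0 pbw
  strontianite: 10.75 pbw
Total batch = 269.6 pbw; LOI loss = 19.58 pbw; yield = 92.74%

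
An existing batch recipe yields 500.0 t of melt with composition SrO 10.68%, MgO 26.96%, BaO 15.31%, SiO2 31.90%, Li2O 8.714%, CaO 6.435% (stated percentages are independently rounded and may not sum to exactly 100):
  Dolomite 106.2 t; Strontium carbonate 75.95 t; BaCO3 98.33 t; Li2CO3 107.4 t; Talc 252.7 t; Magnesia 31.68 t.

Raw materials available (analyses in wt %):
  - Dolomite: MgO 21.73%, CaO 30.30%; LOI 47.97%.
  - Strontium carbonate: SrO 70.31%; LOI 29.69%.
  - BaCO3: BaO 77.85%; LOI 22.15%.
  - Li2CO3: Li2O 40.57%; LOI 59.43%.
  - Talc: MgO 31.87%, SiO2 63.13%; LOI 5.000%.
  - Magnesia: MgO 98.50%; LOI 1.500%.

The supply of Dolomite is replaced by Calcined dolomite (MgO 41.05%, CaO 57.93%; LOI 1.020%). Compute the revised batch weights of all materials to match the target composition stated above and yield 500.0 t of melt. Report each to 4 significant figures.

Revised batch per 500.0 t melt:
  Calcined dolomite: 55.54 t
  Strontium carbonate: 75.95 t
  BaCO3: 98.33 t
  Li2CO3: 107.4 t
  Talc: 252.7 t
  Magnesia: 31.96 t
Total batch = 621.9 t; LOI loss = 121.8 t

The working math maintains exact precision in every operation — intermediates appear rounded off to 4 significant figures within the worked lines; each reported value is rounded exactly once; the derived quantities are re-derived in exact precision (LOI, totals, glass mass, the six compositions, yield) from the weighed amounts at 500.0 t of glass, exactly as shown in the question or the answer.
Target oxide masses per 500.0 t melt:
  SrO: 10.68% × 500.0 = 53.40 t
  MgO: 26.96% × 500.0 = 134.8 t
  BaO: 15.31% × 500.0 = 76.55 t
  SiO2: 31.90% × 500.0 = 159.5 t
  Li2O: 8.714% × 500.0 = 43.57 t
  CaO: 6.435% × 500.0 = 32.17 t
Sums-versus-targets review applying the batch weights above, under the basis named above (oxide sums agree with the targets up to rounding of the answer):
  SrO: 75.95·0.7031 = 53.40 t (target 53.40 t)
  MgO: 55.54·0.4105 + 252.7·0.3187 + 31.96·0.9850 = 134.8 t (target 134.8 t)
  BaO: 98.33·0.7785 = 76.55 t (target 76.55 t)
  SiO2: 252.7·0.6313 = 159.5 t (target 159.5 t)
  Li2O: 107.4·0.4057 = 43.57 t (target 43.57 t)
  CaO: 55.54·0.5793 = 32.17 t (target 32.17 t)
The glass-mass cross-check: total charge less LOI = 500.0 t (the targets, summed, come to 500.0 t; stated basis 500.0 t — differing by rounding only).
Adding the batch up: Σ batch = 621.9 t; loss to ignition Σ batch·LOI = 121.8 t; as yield: glass ÷ batch → 80.41%.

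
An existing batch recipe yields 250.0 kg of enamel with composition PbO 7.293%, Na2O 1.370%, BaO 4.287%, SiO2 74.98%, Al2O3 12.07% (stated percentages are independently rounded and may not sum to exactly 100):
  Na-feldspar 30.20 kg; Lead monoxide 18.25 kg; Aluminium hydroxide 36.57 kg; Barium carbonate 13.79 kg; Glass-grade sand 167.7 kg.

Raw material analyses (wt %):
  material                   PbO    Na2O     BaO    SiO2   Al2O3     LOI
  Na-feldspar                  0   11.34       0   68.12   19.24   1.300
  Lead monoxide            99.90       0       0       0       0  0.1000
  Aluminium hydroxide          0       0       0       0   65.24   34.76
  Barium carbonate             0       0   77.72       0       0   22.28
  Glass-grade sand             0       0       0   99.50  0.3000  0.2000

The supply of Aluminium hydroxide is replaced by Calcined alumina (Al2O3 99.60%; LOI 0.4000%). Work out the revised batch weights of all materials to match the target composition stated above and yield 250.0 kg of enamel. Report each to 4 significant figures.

The intermediate values are shown (rounded to 4 significant figures) when written out — the whole derivation maintains full float precision through the solve; each reported value is rounded only once. The derived quantities, including the totals, ignition loss, yield, net glass mass, the five compositions, are rebuilt starting from the weights per 250.0 kg of glass at full float precision as given in problem or answer.
Oxide mass targets, per 250.0 kg enamel:
  PbO: 7.293% × 250.0 = 18.23 kg
  Na2O: 1.370% × 250.0 = 3.425 kg
  BaO: 4.287% × 250.0 = 10.72 kg
  SiO2: 74.98% × 250.0 = 187.4 kg
  Al2O3: 12.07% × 250.0 = 30.18 kg
Balance tally, oxide-wise, using the reported weights, relative to the basis at hand (sum by sum, the targets are met up to rounding of the answer):
  PbO: 18.25·0.9990 = 18.23 kg (target 18.23 kg)
  Na2O: 30.20·0.1134 = 3.425 kg (target 3.425 kg)
  BaO: 13.79·0.7772 = 10.72 kg (target 10.72 kg)
  SiO2: 30.20·0.6812 + 167.7·0.9950 = 187.4 kg (target 187.4 kg)
  Al2O3: 30.20·0.1924 + 23.96·0.9960 + 167.7·0.003000 = 30.18 kg (target 30.18 kg)
The glass-mass cross-check: batch Σ − ignition loss = 250.0 kg (oxide target masses add up to 250.0 kg; the stated basis being 250.0 kg — gaps are rounding artifacts).
Batch total: Σ batch = 253.9 kg; ignition loss, Σ(batch × LOI) = 3.915 kg; yield = glass ÷ total batch = 98.46%.

Revised batch per 250.0 kg enamel:
  Na-feldspar: 30.20 kg
  Lead monoxide: 18.25 kg
  Calcined alumina: 23.96 kg
  Barium carbonate: 13.79 kg
  Glass-grade sand: 167.7 kg
Total batch = 253.9 kg; LOI loss = 3.915 kg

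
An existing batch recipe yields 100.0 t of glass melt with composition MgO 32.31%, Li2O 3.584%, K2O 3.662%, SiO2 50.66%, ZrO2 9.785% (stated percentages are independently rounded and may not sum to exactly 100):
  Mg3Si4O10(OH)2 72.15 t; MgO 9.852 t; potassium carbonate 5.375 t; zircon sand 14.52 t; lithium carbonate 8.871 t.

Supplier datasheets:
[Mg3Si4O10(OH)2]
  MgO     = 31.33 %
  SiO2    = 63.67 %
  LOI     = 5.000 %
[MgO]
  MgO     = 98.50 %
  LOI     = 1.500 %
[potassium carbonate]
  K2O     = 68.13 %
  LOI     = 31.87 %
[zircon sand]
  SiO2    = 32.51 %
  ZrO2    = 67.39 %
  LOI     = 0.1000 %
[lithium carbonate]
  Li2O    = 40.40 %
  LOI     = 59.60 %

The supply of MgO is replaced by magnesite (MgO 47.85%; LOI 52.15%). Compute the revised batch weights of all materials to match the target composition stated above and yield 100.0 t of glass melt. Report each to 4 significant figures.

The working math holds full float precision from first step to last; working values are displayed rounded off to 4 significant figures in the printout; every reported result is rounded just once — derived quantities (the totals, glass mass, yield, the five compositions, LOI) are rebuilt from the weighed amounts on 100.0 t of glass at exact precision, as quoted within the problem or the answer.
Target masses of each oxide per 100.0 t glass melt:
  MgO: 32.31% × 100.0 = 32.31 t
  Li2O: 3.584% × 100.0 = 3.584 t
  K2O: 3.662% × 100.0 = 3.662 t
  SiO2: 50.66% × 100.0 = 50.66 t
  ZrO2: 9.785% × 100.0 = 9.785 t
Verifying the oxide balance per the reported batch figures, per the basis as stated (every target is met by its sum modulo rounding of the values):
  MgO: 72.15·0.3133 + 20.28·0.4785 = 32.31 t (target 32.31 t)
  Li2O: 8.871·0.4040 = 3.584 t (target 3.584 t)
  K2O: 5.375·0.6813 = 3.662 t (target 3.662 t)
  SiO2: 72.15·0.6367 + 14.52·0.3251 = 50.66 t (target 50.66 t)
  ZrO2: 14.52·0.6739 = 9.785 t (target 9.785 t)
Glass-mass closure: net batch after ignition = 100.0 t (the targets, summed, come to 100.0 t; against the stated basis, 100.0 t — rounding explains the deltas).
Whole-batch sum: Σ batch = 121.2 t; Σ batch·LOI gives LOI loss = 21.20 t; yield: glass divided by total = 82.51%.

Revised batch per 100.0 t glass melt:
  Mg3Si4O10(OH)2: 72.15 t
  magnesite: 20.28 t
  potassium carbonate: 5.375 t
  zircon sand: 14.52 t
  lithium carbonate: 8.871 t
Total batch = 121.2 t; LOI loss = 21.20 t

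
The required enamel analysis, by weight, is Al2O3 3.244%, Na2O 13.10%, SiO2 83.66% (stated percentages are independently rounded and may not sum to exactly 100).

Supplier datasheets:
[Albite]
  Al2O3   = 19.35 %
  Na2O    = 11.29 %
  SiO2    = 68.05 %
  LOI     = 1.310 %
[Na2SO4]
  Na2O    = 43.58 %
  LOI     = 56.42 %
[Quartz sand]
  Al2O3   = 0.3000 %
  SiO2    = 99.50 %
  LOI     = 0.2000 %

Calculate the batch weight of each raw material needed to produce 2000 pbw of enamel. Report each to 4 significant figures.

Batch per 2000 pbw enamel:
  Albite: 312.5 pbw
  Na2SO4: 520.2 pbw
  Quartz sand: 1468 pbw
Total batch = 2301 pbw; LOI loss = 300.5 pbw; yield = 86.94%

Each numeric step carries full float precision from first step to last — working values appear, rounded to four significant figures, across the worked steps — every reported result receives exactly one rounding — all derived quantities are re-derived in full precision (glass mass, the three compositions, the yield, totals, LOI) from the weighed amounts for 2000 pbw of glass, as written in problem or answer.
Target masses of each oxide per 2000 pbw enamel:
  Al2O3: 3.244% × 2000 = 64.88 pbw
  Na2O: 13.10% × 2000 = 262.0 pbw
  SiO2: 83.66% × 2000 = 1673 pbw
Per-oxide balance check given the weights on record, under the basis named above (each sum matches its target mass within answer rounding):
  Al2O3: 312.5·0.1935 + 1468·0.003000 = 64.87 pbw (target 64.88 pbw)
  Na2O: 312.5·0.1129 + 520.2·0.4358 = 262.0 pbw (target 262.0 pbw)
  SiO2: 312.5·0.6805 + 1468·0.9950 = 1673 pbw (target 1673 pbw)
Consistency of the glass mass: whole batch net of LOI = 2000 pbw (targets for the oxides total 2000 pbw; stated basis 2000 pbw — gaps are rounding artifacts).
Whole-batch sum: Σ batch = 2301 pbw; the LOI term Σ batch·LOI equals 300.5 pbw; glass ÷ batch gives a yield of 86.94%.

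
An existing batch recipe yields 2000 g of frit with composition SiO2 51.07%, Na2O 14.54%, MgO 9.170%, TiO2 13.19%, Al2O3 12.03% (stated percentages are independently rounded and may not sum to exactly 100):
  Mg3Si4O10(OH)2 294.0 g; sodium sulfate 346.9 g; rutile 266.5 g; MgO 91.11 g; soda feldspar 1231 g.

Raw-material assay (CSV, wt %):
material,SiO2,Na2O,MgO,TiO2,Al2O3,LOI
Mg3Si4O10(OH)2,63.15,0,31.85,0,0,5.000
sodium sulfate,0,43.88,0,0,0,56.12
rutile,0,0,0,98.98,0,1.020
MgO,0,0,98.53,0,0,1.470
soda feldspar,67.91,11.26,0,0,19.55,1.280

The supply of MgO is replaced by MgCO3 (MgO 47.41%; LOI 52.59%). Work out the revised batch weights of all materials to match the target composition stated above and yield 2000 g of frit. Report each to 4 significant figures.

Revised batch per 2000 g frit:
  Mg3Si4O10(OH)2: 294.0 g
  sodium sulfate: 346.9 g
  rutile: 266.5 g
  MgCO3: 189.4 g
  soda feldspar: 1231 g
Total batch = 2328 g; LOI loss = 327.5 g

Intermediates are printed with 4-significant-figure rounding on the page; all arithmetic runs at full precision at each step; each reported figure is rounded exactly once. The derived quantities, including glass mass, five oxide percentages, yield, LOI, totals, are rebuilt using the weight values for 2000 g of glass at exact precision exactly as printed in question or answer.
Oxide-by-oxide targets in 2000 g frit:
  SiO2: 51.07% × 2000 = 1021 g
  Na2O: 14.54% × 2000 = 290.8 g
  MgO: 9.170% × 2000 = 183.4 g
  TiO2: 13.19% × 2000 = 263.8 g
  Al2O3: 12.03% × 2000 = 240.6 g
Checking each oxide sum given the weights on record, at the basis given (every target is met by its sum inside rounding margins):
  SiO2: 294.0·0.6315 + 1231·0.6791 = 1022 g (target 1021 g)
  Na2O: 346.9·0.4388 + 1231·0.1126 = 290.8 g (target 290.8 g)
  MgO: 294.0·0.3185 + 189.4·0.4741 = 183.4 g (target 183.4 g)
  TiO2: 266.5·0.9898 = 263.8 g (target 263.8 g)
  Al2O3: 1231·0.1955 = 240.7 g (target 240.6 g)
Consistency of the glass mass: net batch after ignition = 2000 g (the Σ of target masses is 2000 g; basis as stated: 2000 g — gaps are rounding artifacts).
Batch total: Σ batch = 2328 g; ignition loss, Σ(batch × LOI) = 327.5 g; yield: glass divided by total = 85.93%.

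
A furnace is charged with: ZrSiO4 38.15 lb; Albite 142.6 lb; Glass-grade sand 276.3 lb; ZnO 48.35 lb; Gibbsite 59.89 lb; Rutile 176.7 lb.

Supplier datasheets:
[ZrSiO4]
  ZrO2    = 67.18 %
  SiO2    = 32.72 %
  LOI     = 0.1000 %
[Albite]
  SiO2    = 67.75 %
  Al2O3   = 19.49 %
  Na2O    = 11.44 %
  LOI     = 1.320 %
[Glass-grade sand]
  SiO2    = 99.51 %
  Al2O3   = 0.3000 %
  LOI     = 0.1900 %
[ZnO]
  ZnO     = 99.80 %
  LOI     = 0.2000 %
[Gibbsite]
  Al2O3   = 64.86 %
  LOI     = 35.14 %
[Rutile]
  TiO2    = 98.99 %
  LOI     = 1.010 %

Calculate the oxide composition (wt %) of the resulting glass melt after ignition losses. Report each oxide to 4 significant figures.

Glass mass = 716.6 lb (batch 742.0 − LOI 25.37).
Composition: ZnO 6.733%, ZrO2 3.576%, SiO2 53.59%, Al2O3 9.415%, TiO2 24.41%, Na2O 2.276%

All arithmetic runs at full precision at all times. Intermediates are printed (rounded to four significant digits) as written; a single rounding completes each reported number — the derived quantities, including glass mass, the six compositions, the yield, LOI, the totals, are rebuilt starting from the weights at 716.6 lb of glass in full precision as they appear in question or answer.
Mass of each oxide from the mix:
  ZnO: 48.35·0.9980 = 48.25 lb
  ZrO2: 38.15·0.6718 = 25.63 lb
  SiO2: 38.15·0.3272 + 142.6·0.6775 + 276.3·0.9951 = 384.0 lb
  Al2O3: 142.6·0.1949 + 276.3·0.003000 + 59.89·0.6486 = 67.47 lb
  TiO2: 176.7·0.9899 = 174.9 lb
  Na2O: 142.6·0.1144 = 16.31 lb
LOI: 38.15·0.001000 + 142.6·0.01320 + 276.3·0.001900 + 48.35·0.002000 + 59.89·0.3514 + 176.7·0.01010 = 25.37 lb
Resulting glass, batch − LOI: 742.0 − 25.37 = 716.6 lb (= Σ oxide masses)
each wt % is 100 × oxide ÷ glass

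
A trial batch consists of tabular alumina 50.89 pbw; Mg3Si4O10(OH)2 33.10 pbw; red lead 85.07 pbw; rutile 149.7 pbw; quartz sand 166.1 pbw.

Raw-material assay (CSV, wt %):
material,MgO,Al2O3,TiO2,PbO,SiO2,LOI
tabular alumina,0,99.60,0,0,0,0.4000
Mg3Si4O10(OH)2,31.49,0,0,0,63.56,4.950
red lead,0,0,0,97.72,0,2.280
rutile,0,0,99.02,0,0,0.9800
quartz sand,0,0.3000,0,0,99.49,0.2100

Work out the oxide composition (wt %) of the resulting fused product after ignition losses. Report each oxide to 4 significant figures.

All arithmetic carries full precision through the solve — working values appear rounded off to 4 significant figures as written; a single rounding produces each reported value — all derived quantities are computed starting from the weights for 479.3 pbw of glass at full precision (totals, five oxide percentages, ignition loss, the yield, net glass mass) as written in the problem or answer text.
Oxide-by-oxide delivered mass:
  MgO: 33.10·0.3149 = 10.42 pbw
  Al2O3: 50.89·0.9960 + 166.1·0.003000 = 51.18 pbw
  TiO2: 149.7·0.9902 = 148.2 pbw
  PbO: 85.07·0.9772 = 83.13 pbw
  SiO2: 33.10·0.6356 + 166.1·0.9949 = 186.3 pbw
LOI: 50.89·0.004000 + 33.10·0.04950 + 85.07·0.02280 + 149.7·0.009800 + 166.1·0.002100 = 5.597 pbw
Net of LOI, the glass mass = 484.9 − 5.597 = 479.3 pbw (= Σ oxide masses)
percent by weight: oxide/glass ×100

Glass mass = 479.3 pbw (batch 484.9 − LOI 5.597).
Composition: MgO 2.175%, Al2O3 10.68%, TiO2 30.93%, PbO 17.35%, SiO2 38.87%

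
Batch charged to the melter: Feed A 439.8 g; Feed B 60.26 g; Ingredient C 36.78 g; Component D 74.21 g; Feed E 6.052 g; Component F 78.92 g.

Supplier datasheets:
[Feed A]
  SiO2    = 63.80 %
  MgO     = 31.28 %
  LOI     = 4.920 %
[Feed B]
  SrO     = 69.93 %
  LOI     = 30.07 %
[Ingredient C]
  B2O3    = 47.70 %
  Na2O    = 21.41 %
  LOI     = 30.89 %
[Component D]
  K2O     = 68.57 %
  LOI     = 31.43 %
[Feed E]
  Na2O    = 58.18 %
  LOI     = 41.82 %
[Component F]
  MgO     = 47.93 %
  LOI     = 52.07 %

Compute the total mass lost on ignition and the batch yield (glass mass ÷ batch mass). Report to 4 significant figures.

Values along the way are shown rounded off to 4 significant digits at each printed step — full float precision is maintained end to end — each reported number is rounded exactly once — all derived quantities are computed in full precision (net glass mass, the totals, the six compositions, LOI, the yield) starting from the weights on 578.0 g of glass as given in the problem or answer text.
Loss on ignition, line by line:
  Feed A: 439.8 × 0.04920 = 21.64 g
  Feed B: 60.26 × 0.3007 = 18.12 g
  Ingredient C: 36.78 × 0.3089 = 11.36 g
  Component D: 74.21 × 0.3143 = 23.32 g
  Feed E: 6.052 × 0.4182 = 2.531 g
  Component F: 78.92 × 0.5207 = 41.09 g
Total LOI = 118.1 g
Glass = batch − LOI = 696.0 − 118.1 = 578.0 g

LOI loss = 118.1 g; glass = 578.0 g; yield = 83.04%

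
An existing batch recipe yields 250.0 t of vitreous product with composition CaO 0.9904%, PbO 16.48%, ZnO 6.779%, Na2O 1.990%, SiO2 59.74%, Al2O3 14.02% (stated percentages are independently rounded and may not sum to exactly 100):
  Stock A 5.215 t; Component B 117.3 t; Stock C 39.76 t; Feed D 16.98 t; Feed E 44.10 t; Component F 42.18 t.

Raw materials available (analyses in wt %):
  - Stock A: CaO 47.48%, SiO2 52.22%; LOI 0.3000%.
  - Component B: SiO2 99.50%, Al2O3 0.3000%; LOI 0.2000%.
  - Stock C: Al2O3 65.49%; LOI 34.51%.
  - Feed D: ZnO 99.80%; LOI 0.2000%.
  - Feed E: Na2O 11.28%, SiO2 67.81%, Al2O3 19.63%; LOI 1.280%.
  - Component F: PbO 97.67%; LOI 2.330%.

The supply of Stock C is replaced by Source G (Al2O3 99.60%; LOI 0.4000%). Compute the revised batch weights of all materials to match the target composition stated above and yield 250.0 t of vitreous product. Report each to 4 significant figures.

Revised batch per 250.0 t vitreous product:
  Stock A: 5.215 t
  Component B: 117.3 t
  Source G: 26.14 t
  Feed D: 16.98 t
  Feed E: 44.10 t
  Component F: 42.18 t
Total batch = 251.9 t; LOI loss = 1.936 t

Intermediates are rounded off to 4 significant digits as shown; every computation keeps full precision throughout; a single rounding finalizes each reported figure; the derived quantities (the totals, six oxide percentages, ignition loss, glass mass, yield) are re-derived at full precision from the batch weights at 250.0 t of glass, as they appear in the problem or the answer.
Oxide mass targets, per 250.0 t vitreous product:
  CaO: 0.9904% × 250.0 = 2.476 t
  PbO: 16.48% × 250.0 = 41.20 t
  ZnO: 6.779% × 250.0 = 16.95 t
  Na2O: 1.990% × 250.0 = 4.975 t
  SiO2: 59.74% × 250.0 = 149.4 t
  Al2O3: 14.02% × 250.0 = 35.05 t
Oxide-by-oxide audit using the reported weights, per the basis as stated (oxide sums agree with the targets up to rounding of the answer):
  CaO: 5.215·0.4748 = 2.476 t (target 2.476 t)
  PbO: 42.18·0.9767 = 41.20 t (target 41.20 t)
  ZnO: 16.98·0.9980 = 16.95 t (target 16.95 t)
  Na2O: 44.10·0.1128 = 4.974 t (target 4.975 t)
  SiO2: 5.215·0.5222 + 117.3·0.9950 + 44.10·0.6781 = 149.3 t (target 149.4 t)
  Al2O3: 117.3·0.003000 + 26.14·0.9960 + 44.10·0.1963 = 35.04 t (target 35.05 t)
Glass-mass closure: total charge less LOI = 250.0 t (oxide target masses add up to 250.0 t; stated basis 250.0 t — rounding explains the deltas).
Adding the batch up: Σ batch = 251.9 t; LOI loss = Σ batch·LOI = 1.936 t; as yield: glass ÷ batch → 99.23%.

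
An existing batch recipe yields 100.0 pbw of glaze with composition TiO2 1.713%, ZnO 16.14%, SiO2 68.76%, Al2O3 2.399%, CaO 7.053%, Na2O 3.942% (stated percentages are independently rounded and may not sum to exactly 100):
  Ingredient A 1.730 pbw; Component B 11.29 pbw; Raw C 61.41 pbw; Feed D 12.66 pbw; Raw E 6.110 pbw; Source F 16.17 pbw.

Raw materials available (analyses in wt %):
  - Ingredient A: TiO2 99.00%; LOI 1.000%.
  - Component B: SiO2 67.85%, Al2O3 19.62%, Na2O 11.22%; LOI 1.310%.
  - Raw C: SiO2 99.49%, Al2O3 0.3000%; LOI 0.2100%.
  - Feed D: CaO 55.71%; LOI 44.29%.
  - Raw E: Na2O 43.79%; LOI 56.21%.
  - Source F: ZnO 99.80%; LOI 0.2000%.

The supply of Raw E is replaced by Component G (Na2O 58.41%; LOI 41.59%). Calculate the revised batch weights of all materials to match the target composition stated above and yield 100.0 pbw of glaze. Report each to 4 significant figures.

Each numeric step maintains exact precision end to end; mid-chain values are printed, rounded to 4 significant figures, alongside each step; each reported number includes exactly one rounding. Derived quantities, including the yield, ignition loss, totals, net glass mass, six oxide percentages, are rebuilt from the weighed amounts at 100.0 pbw of glass in exact precision, as given in problem or answer.
Per-oxide target masses for 100.0 pbw glaze:
  TiO2: 1.713% × 100.0 = 1.713 pbw
  ZnO: 16.14% × 100.0 = 16.14 pbw
  SiO2: 68.76% × 100.0 = 68.76 pbw
  Al2O3: 2.399% × 100.0 = 2.399 pbw
  CaO: 7.053% × 100.0 = 7.053 pbw
  Na2O: 3.942% × 100.0 = 3.942 pbw
Mass-balance tally per oxide from the weights as reported, on the stated basis (delivered sums recover each target up to rounding of the answer):
  TiO2: 1.730·0.9900 = 1.713 pbw (target 1.713 pbw)
  ZnO: 16.17·0.9980 = 16.14 pbw (target 16.14 pbw)
  SiO2: 11.29·0.6785 + 61.41·0.9949 = 68.76 pbw (target 68.76 pbw)
  Al2O3: 11.29·0.1962 + 61.41·0.003000 = 2.399 pbw (target 2.399 pbw)
  CaO: 12.66·0.5571 = 7.053 pbw (target 7.053 pbw)
  Na2O: 11.29·0.1122 + 4.580·0.5841 = 3.942 pbw (target 3.942 pbw)
Auditing the glass mass value: the batch minus its LOI: 100.0 pbw (the targets, summed, come to 100.0 pbw; the stated basis being 100.0 pbw — differing by rounding only).
Adding the batch up: Σ batch = 107.8 pbw; Σ batch·LOI gives LOI loss = 7.838 pbw; yield: glass divided by total = 92.73%.

Revised batch per 100.0 pbw glaze:
  Ingredient A: 1.730 pbw
  Component B: 11.29 pbw
  Raw C: 61.41 pbw
  Feed D: 12.66 pbw
  Component G: 4.580 pbw
  Source F: 16.17 pbw
Total batch = 107.8 pbw; LOI loss = 7.838 pbw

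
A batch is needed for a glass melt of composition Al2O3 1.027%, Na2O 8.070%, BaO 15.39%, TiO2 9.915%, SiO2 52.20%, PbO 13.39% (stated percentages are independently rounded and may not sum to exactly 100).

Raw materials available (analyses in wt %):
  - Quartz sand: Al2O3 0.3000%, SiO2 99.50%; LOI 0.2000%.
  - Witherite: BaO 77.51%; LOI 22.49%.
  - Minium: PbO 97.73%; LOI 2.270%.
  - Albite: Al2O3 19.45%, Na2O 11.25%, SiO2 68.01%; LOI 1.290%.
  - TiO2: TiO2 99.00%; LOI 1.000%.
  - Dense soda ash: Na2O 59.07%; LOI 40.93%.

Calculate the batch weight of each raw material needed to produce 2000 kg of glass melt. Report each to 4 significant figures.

Values along the way appear rounded to four significant digits as written; all arithmetic keeps full precision at all times; each reported number is rounded just once. The derived quantities are carried using the weight values at 2000 kg of glass in full float precision (the totals, net glass mass, LOI, the six compositions, yield), as written in the question or the answer.
Per-oxide target masses for 2000 kg glass melt:
  Al2O3: 1.027% × 2000 = 20.54 kg
  Na2O: 8.070% × 2000 = 161.4 kg
  BaO: 15.39% × 2000 = 307.8 kg
  TiO2: 9.915% × 2000 = 198.3 kg
  SiO2: 52.20% × 2000 = 1044 kg
  PbO: 13.39% × 2000 = 267.8 kg
Balance tally, oxide-wise, per the reported batch figures, for the quoted basis mass (sum by sum, the targets are met once rounding is allowed for):
  Al2O3: 987.5·0.003000 + 90.37·0.1945 = 20.54 kg (target 20.54 kg)
  Na2O: 90.37·0.1125 + 256.0·0.5907 = 161.4 kg (target 161.4 kg)
  BaO: 397.1·0.7751 = 307.8 kg (target 307.8 kg)
  TiO2: 200.3·0.9900 = 198.3 kg (target 198.3 kg)
  SiO2: 987.5·0.9950 + 90.37·0.6801 = 1044 kg (target 1044 kg)
  PbO: 274.0·0.9773 = 267.8 kg (target 267.8 kg)
Glass-mass sanity pass: total batch − LOI = 2000 kg (summing oxide targets gives 2000 kg; against the stated basis, 2000 kg — gaps are rounding artifacts).
Summing the batch: Σ batch = 2205 kg; LOI removed, Σ of batch·LOI: 205.5 kg; the yield ratio, glass ÷ batch: 90.68%.

Batch per 2000 kg glass melt:
  Quartz sand: 987.5 kg
  Witherite: 397.1 kg
  Minium: 274.0 kg
  Albite: 90.37 kg
  TiO2: 200.3 kg
  Dense soda ash: 256.0 kg
Total batch = 2205 kg; LOI loss = 205.5 kg; yield = 90.68%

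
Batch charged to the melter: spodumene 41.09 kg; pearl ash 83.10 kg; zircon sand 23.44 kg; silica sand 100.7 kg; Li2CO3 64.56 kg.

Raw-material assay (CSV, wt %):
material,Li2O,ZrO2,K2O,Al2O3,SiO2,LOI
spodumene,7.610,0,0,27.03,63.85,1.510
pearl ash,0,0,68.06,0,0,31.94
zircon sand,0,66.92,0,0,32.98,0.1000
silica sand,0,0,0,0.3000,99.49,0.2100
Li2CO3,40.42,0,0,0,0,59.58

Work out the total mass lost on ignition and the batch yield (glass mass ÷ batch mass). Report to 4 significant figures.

Intermediates are displayed rounded to 4 significant figures alongside each step; the working math maintains full precision from first step to last — each reported figure is rounded a single time; all derived quantities, including the five compositions, glass mass, yield, LOI, totals, are re-derived starting from the weights on 247.0 kg of glass at full precision, as given in the problem or answer text.
Material-by-material LOI:
  spodumene: 41.09 × 0.01510 = 0.6205 kg
  pearl ash: 83.10 × 0.3194 = 26.54 kg
  zircon sand: 23.44 × 0.001000 = 0.02344 kg
  silica sand: 100.7 × 0.002100 = 0.2115 kg
  Li2CO3: 64.56 × 0.5958 = 38.46 kg
Total LOI = 65.86 kg
Glass = batch − LOI = 312.9 − 65.86 = 247.0 kg

LOI loss = 65.86 kg; glass = 247.0 kg; yield = 78.95%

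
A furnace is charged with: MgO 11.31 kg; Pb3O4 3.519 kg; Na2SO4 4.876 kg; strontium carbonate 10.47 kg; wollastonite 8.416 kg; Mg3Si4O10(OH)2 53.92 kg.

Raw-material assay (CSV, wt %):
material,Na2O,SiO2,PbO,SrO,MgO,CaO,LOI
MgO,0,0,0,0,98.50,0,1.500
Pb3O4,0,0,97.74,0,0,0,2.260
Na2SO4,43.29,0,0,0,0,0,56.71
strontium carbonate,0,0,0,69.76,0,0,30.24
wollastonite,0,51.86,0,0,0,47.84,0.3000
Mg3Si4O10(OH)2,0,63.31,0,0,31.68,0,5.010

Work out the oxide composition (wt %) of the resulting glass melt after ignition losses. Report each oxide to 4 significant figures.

Each numeric step carries exact precision throughout — working values are printed rounded off to 4 significant digits at each printed step; every reported result includes exactly one rounding — derived quantities (yield, net glass mass, LOI, six oxide percentages, totals) are rebuilt from the weighed amounts per 83.60 kg of glass in exact precision as written in the problem or answer text.
Oxide-by-oxide delivered mass:
  Na2O: 4.876·0.4329 = 2.111 kg
  SiO2: 8.416·0.5186 + 53.92·0.6331 = 38.50 kg
  PbO: 3.519·0.9774 = 3.439 kg
  SrO: 10.47·0.6976 = 7.304 kg
  MgO: 11.31·0.9850 + 53.92·0.3168 = 28.22 kg
  CaO: 8.416·0.4784 = 4.026 kg
LOI: 11.31·0.01500 + 3.519·0.02260 + 4.876·0.5671 + 10.47·0.3024 + 8.416·0.003000 + 53.92·0.05010 = 8.907 kg
Glass = total batch minus LOI = 92.51 − 8.907 = 83.60 kg (consistent with Σ oxide mass)
wt %: oxide over glass, times 100

Glass mass = 83.60 kg (batch 92.51 − LOI 8.907).
Composition: Na2O 2.525%, SiO2 46.05%, PbO 4.114%, SrO 8.736%, MgO 33.76%, CaO 4.816%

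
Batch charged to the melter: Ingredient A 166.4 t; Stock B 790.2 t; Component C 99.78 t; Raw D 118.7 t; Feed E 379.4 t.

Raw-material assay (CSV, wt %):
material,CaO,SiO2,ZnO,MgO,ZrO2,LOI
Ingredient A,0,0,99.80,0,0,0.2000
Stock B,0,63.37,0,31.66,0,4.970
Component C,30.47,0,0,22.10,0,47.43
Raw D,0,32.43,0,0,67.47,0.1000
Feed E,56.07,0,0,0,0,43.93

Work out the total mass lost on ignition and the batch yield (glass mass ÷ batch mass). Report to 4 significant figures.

LOI loss = 253.7 t; glass = 1301 t; yield = 83.68%

Every computation runs at full float precision from start to finish — the intermediate values are printed, rounded to four significant figures, when written out — every reported value includes exactly one rounding. The derived quantities (glass mass, ignition loss, five oxide percentages, yield, totals) are computed in full precision starting from the weights at 1301 t of glass as they appear in the problem or answer text.
LOI of each material in turn:
  Ingredient A: 166.4 × 0.002000 = 0.3328 t
  Stock B: 790.2 × 0.04970 = 39.27 t
  Component C: 99.78 × 0.4743 = 47.33 t
  Raw D: 118.7 × 0.001000 = 0.1187 t
  Feed E: 379.4 × 0.4393 = 166.7 t
Total LOI = 253.7 t
Glass = batch − LOI = 1554 − 253.7 = 1301 t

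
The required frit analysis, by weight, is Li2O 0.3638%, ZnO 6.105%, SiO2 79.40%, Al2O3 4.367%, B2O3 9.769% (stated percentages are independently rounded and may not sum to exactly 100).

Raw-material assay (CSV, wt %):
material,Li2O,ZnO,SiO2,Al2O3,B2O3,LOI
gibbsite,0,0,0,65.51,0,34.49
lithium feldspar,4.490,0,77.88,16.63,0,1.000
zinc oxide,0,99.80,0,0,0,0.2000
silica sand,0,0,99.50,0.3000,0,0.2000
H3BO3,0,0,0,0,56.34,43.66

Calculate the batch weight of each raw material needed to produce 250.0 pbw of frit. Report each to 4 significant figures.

Values along the way are shown rounded to 4 significant figures in the working. Each numeric step keeps full precision throughout. Every reported figure receives exactly one rounding — all derived quantities (five oxide percentages, glass mass, LOI, the yield, the totals) are recomputed in full float precision starting from the weights per 250.0 pbw of glass, as they appear in problem or answer.
Oxide-by-oxide targets in 250.0 pbw frit:
  Li2O: 0.3638% × 250.0 = 0.9095 pbw
  ZnO: 6.105% × 250.0 = 15.26 pbw
  SiO2: 79.40% × 250.0 = 198.5 pbw
  Al2O3: 4.367% × 250.0 = 10.92 pbw
  B2O3: 9.769% × 250.0 = 24.42 pbw
Per-oxide balance check given the weights on record, per the basis as stated (delivered sums recover each target inside rounding margins):
  Li2O: 20.26·0.04490 = 0.9097 pbw (target 0.9095 pbw)
  ZnO: 15.29·0.9980 = 15.26 pbw (target 15.26 pbw)
  SiO2: 20.26·0.7788 + 183.6·0.9950 = 198.5 pbw (target 198.5 pbw)
  Al2O3: 10.68·0.6551 + 20.26·0.1663 + 183.6·0.003000 = 10.92 pbw (target 10.92 pbw)
  B2O3: 43.35·0.5634 = 24.42 pbw (target 24.42 pbw)
Consistency of the glass mass: total batch − LOI = 250.0 pbw (per-oxide target masses sum to 250.0 pbw; basis as stated: 250.0 pbw — any gap is answer rounding).
Adding the batch up: Σ batch = 273.2 pbw; loss to ignition Σ batch·LOI = 23.21 pbw; yield = glass ÷ total batch = 91.50%.

Batch per 250.0 pbw frit:
  gibbsite: 10.68 pbw
  lithium feldspar: 20.26 pbw
  zinc oxide: 15.29 pbw
  silica sand: 183.6 pbw
  H3BO3: 43.35 pbw
Total batch = 273.2 pbw; LOI loss = 23.21 pbw; yield = 91.50%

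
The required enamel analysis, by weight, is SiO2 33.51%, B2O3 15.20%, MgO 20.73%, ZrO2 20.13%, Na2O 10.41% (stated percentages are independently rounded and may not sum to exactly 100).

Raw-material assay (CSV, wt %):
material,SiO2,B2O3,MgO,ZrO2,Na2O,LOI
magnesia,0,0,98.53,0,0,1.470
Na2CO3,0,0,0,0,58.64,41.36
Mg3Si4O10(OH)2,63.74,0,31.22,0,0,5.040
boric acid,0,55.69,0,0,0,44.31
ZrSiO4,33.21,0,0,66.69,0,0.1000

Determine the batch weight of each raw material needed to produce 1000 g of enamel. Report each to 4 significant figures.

Batch per 1000 g enamel:
  magnesia: 93.64 g
  Na2CO3: 177.5 g
  Mg3Si4O10(OH)2: 368.5 g
  boric acid: 272.9 g
  ZrSiO4: 301.8 g
Total batch = 1214 g; LOI loss = 214.6 g; yield = 82.33%

All arithmetic carries full float precision at each step; working values appear, rounded to 4 significant figures, in the working. A single rounding finalizes every reported number; derived quantities (yield, the five compositions, LOI, the totals, glass mass) are rebuilt at full float precision starting from the weights on 1000 g of glass, exactly as printed in question or answer.
Target masses of each oxide per 1000 g enamel:
  SiO2: 33.51% × 1000 = 335.1 g
  B2O3: 15.20% × 1000 = 152.0 g
  MgO: 20.73% × 1000 = 207.3 g
  ZrO2: 20.13% × 1000 = 201.3 g
  Na2O: 10.41% × 1000 = 104.1 g
Oxide-by-oxide audit with the batch weights as given, under the basis named above (sum by sum, the targets are met once rounding is allowed for):
  SiO2: 368.5·0.6374 + 301.8·0.3321 = 335.1 g (target 335.1 g)
  B2O3: 272.9·0.5569 = 152.0 g (target 152.0 g)
  MgO: 93.64·0.9853 + 368.5·0.3122 = 207.3 g (target 207.3 g)
  ZrO2: 301.8·0.6669 = 201.3 g (target 201.3 g)
  Na2O: 177.5·0.5864 = 104.1 g (target 104.1 g)
Glass mass check: batch Σ − ignition loss = 999.8 g (oxide target masses add up to 999.8 g; with the basis standing at 1000 g — differing by rounding only).
Summing the batch: Σ batch = 1214 g; Σ batch·LOI gives LOI loss = 214.6 g; glass ÷ batch gives a yield of 82.33%.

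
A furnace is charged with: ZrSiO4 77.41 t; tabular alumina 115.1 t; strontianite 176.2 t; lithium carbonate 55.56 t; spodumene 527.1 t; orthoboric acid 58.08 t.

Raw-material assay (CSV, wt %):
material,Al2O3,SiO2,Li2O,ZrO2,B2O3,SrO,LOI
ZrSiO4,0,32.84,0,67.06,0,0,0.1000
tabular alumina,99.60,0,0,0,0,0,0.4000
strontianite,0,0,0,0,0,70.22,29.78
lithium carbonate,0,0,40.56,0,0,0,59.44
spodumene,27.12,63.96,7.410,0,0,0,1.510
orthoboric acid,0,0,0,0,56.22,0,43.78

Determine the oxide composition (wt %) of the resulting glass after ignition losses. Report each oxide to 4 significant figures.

The whole derivation holds full precision throughout — intermediates are printed with 4-significant-figure rounding at each printed step — exactly one rounding goes into every reported result; derived quantities, which include LOI, yield, the six compositions, glass mass, totals, are carried in full precision, as they appear in the problem or answer text, using the weight values at 890.0 t of glass.
Mass of each oxide from the mix:
  Al2O3: 115.1·0.9960 + 527.1·0.2712 = 257.6 t
  SiO2: 77.41·0.3284 + 527.1·0.6396 = 362.6 t
  Li2O: 55.56·0.4056 + 527.1·0.07410 = 61.59 t
  ZrO2: 77.41·0.6706 = 51.91 t
  B2O3: 58.08·0.5622 = 32.65 t
  SrO: 176.2·0.7022 = 123.7 t
LOI: 77.41·0.001000 + 115.1·0.004000 + 176.2·0.2978 + 55.56·0.5944 + 527.1·0.01510 + 58.08·0.4378 = 119.4 t
Glass mass = batch − LOI = 1009 − 119.4 = 890.0 t (= Σ oxide masses)
wt %: oxide over glass, times 100

Glass mass = 890.0 t (batch 1009 − LOI 119.4).
Composition: Al2O3 28.94%, SiO2 40.74%, Li2O 6.920%, ZrO2 5.833%, B2O3 3.669%, SrO 13.90%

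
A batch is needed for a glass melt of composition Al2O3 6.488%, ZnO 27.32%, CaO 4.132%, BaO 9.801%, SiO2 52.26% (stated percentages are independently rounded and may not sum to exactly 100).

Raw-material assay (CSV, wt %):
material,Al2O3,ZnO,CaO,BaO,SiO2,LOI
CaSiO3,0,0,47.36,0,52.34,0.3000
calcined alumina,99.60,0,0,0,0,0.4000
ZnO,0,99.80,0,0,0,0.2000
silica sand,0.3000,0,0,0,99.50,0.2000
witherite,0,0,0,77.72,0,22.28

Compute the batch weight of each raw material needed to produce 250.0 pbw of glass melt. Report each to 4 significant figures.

All arithmetic keeps full float precision from first step to last. The intermediate values are displayed rounded to four significant figures across the worked steps. Each reported figure receives exactly one rounding; the derived quantities (LOI, yield, five oxide percentages, the totals, net glass mass) are re-derived in exact precision from the batch weights on 250.0 pbw of glass exactly as shown in the problem or answer text.
Oxide mass targets, per 250.0 pbw glass melt:
  Al2O3: 6.488% × 250.0 = 16.22 pbw
  ZnO: 27.32% × 250.0 = 68.30 pbw
  CaO: 4.132% × 250.0 = 10.33 pbw
  BaO: 9.801% × 250.0 = 24.50 pbw
  SiO2: 52.26% × 250.0 = 130.6 pbw
Oxide-by-oxide audit working from each reported weight, for the quoted basis mass (every target is met by its sum within answer rounding):
  Al2O3: 15.92·0.9960 + 119.8·0.003000 = 16.22 pbw (target 16.22 pbw)
  ZnO: 68.44·0.9980 = 68.30 pbw (target 68.30 pbw)
  CaO: 21.81·0.4736 = 10.33 pbw (target 10.33 pbw)
  BaO: 31.53·0.7772 = 24.51 pbw (target 24.50 pbw)
  SiO2: 21.81·0.5234 + 119.8·0.9950 = 130.6 pbw (target 130.6 pbw)
Mass balance on the glass: the batch minus its LOI: 250.0 pbw (the Σ of target masses is 250.0 pbw; stated basis 250.0 pbw — any gap is answer rounding).
Whole-batch sum: Σ batch = 257.5 pbw; ignition loss, Σ(batch × LOI) = 7.530 pbw; glass ÷ batch gives a yield of 97.08%.

Batch per 250.0 pbw glass melt:
  CaSiO3: 21.81 pbw
  calcined alumina: 15.92 pbw
  ZnO: 68.44 pbw
  silica sand: 119.8 pbw
  witherite: 31.53 pbw
Total batch = 257.5 pbw; LOI loss = 7.530 pbw; yield = 97.08%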